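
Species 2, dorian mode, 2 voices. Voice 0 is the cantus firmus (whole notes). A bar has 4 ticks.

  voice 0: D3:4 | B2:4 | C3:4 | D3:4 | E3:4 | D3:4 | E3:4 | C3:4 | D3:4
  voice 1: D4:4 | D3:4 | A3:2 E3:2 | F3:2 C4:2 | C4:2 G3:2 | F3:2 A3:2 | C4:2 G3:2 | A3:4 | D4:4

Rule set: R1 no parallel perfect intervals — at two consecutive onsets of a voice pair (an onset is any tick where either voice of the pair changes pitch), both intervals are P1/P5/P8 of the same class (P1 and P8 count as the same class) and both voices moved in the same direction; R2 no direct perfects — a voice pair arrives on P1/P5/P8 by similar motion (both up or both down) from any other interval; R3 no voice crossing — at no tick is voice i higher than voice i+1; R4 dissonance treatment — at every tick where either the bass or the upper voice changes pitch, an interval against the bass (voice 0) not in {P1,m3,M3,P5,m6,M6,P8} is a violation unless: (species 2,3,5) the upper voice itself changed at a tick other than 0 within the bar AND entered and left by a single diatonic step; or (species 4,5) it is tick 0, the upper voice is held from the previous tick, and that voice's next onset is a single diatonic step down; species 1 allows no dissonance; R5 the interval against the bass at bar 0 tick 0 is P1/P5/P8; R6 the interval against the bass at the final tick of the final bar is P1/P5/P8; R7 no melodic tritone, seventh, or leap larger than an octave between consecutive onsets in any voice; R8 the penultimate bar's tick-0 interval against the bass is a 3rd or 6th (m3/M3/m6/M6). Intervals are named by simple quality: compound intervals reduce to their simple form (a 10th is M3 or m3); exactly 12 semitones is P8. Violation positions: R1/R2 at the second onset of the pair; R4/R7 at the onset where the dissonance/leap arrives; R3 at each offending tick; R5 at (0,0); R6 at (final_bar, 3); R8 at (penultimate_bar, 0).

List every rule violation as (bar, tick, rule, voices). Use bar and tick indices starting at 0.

(3, 2, R4, (0, 1))
(8, 0, R2, (0, 1))

bar 0: v0=D3 v1=D4 downbeat P8
bar 1: v0=B2 v1=D3 downbeat m3
bar 2: v0=C3 v1=A3 downbeat M6
bar 3: v0=D3 v1=F3 downbeat m3
bar 4: v0=E3 v1=C4 downbeat m6
bar 5: v0=D3 v1=F3 downbeat m3
bar 6: v0=E3 v1=C4 downbeat m6
bar 7: v0=C3 v1=A3 downbeat M6
bar 8: v0=D3 v1=D4 downbeat P8
  -> R4 @ bar 3 tick 2 v(0, 1): D3/C4 m7 untreated
  -> R2 @ bar 8 tick 0 v(0, 1): C3/A3 M6 -> D3/D4 P8 similar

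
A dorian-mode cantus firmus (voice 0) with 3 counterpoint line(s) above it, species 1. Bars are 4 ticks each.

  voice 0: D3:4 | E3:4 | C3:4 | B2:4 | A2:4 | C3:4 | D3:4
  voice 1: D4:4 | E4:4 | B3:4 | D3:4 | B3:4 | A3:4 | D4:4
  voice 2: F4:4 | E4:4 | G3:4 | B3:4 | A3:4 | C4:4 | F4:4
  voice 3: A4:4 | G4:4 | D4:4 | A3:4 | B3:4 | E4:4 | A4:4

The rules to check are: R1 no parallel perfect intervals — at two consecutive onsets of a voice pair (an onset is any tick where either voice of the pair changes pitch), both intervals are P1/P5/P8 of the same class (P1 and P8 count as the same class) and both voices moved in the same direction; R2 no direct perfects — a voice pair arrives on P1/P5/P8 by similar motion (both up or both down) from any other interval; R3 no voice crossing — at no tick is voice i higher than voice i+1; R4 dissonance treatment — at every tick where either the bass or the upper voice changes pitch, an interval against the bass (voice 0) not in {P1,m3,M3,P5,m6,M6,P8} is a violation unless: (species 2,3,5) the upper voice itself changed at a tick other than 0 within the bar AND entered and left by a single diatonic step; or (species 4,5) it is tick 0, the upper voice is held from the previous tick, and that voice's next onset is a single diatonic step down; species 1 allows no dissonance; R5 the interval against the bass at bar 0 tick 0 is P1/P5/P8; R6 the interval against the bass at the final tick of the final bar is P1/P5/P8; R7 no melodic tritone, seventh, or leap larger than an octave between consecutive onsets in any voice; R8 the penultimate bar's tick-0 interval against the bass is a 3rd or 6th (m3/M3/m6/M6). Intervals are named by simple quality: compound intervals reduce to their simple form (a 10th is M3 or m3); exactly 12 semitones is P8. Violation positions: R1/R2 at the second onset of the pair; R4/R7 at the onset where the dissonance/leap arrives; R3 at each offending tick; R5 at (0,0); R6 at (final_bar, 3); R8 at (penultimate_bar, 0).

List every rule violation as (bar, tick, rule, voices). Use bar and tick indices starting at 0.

bar 0: v0=D3 v1=D4 v2=F4 v3=A4 downbeat P5
bar 1: v0=E3 v1=E4 v2=E4 v3=G4 downbeat m3
bar 2: v0=C3 v1=B3 v2=G3 v3=D4 downbeat M2
bar 3: v0=B2 v1=D3 v2=B3 v3=A3 downbeat m7
bar 4: v0=A2 v1=B3 v2=A3 v3=B3 downbeat M2
bar 5: v0=C3 v1=A3 v2=C4 v3=E4 downbeat M3
bar 6: v0=D3 v1=D4 v2=F4 v3=A4 downbeat P5
  -> R5 @ bar 0 tick 0 v(0, 2): opens on m3
  -> R1 @ bar 1 tick 0 v(0, 1): D3/D4 P8 -> E3/E4 P8 similar
  -> R2 @ bar 2 tick 0 v(0, 2): E3/E4 P8 -> C3/G3 P5 similar
  -> R2 @ bar 2 tick 0 v(2, 3): E4/G4 m3 -> G3/D4 P5 similar
  -> R3 @ bar 2 tick 0 v(1, 2): B3 above G3
  -> R4 @ bar 2 tick 0 v(0, 1): C3/B3 M7 untreated
  -> R4 @ bar 2 tick 0 v(0, 3): C3/D4 M2 untreated
  -> R3 @ bar 2 tick 1 v(1, 2): B3 above G3
  -> R3 @ bar 2 tick 2 v(1, 2): B3 above G3
  -> R3 @ bar 2 tick 3 v(1, 2): B3 above G3
  -> R2 @ bar 3 tick 0 v(1, 3): B3/D4 m3 -> D3/A3 P5 similar
  -> R3 @ bar 3 tick 0 v(2, 3): B3 above A3
  -> R4 @ bar 3 tick 0 v(0, 3): B2/A3 m7 untreated
  -> R3 @ bar 3 tick 1 v(2, 3): B3 above A3
  -> R3 @ bar 3 tick 2 v(2, 3): B3 above A3
  -> R3 @ bar 3 tick 3 v(2, 3): B3 above A3
  -> R1 @ bar 4 tick 0 v(0, 2): B2/B3 P8 -> A2/A3 P8 similar
  -> R2 @ bar 4 tick 0 v(1, 3): D3/A3 P5 -> B3/B3 P1 similar
  -> R3 @ bar 4 tick 0 v(1, 2): B3 above A3
  -> R4 @ bar 4 tick 0 v(0, 1): A2/B3 M2 untreated
  -> R4 @ bar 4 tick 0 v(0, 3): A2/B3 M2 untreated
  -> R3 @ bar 4 tick 1 v(1, 2): B3 above A3
  -> R3 @ bar 4 tick 2 v(1, 2): B3 above A3
  -> R3 @ bar 4 tick 3 v(1, 2): B3 above A3
  -> R1 @ bar 5 tick 0 v(0, 2): A2/A3 P8 -> C3/C4 P8 similar
  -> R8 @ bar 5 tick 0 v(0, 2): penult P8 not 3rd/6th
  -> R1 @ bar 6 tick 0 v(1, 3): A3/E4 P5 -> D4/A4 P5 similar
  -> R2 @ bar 6 tick 0 v(0, 1): C3/A3 M6 -> D3/D4 P8 similar
  -> R2 @ bar 6 tick 0 v(0, 3): C3/E4 M3 -> D3/A4 P5 similar
  -> R6 @ bar 6 tick 3 v(0, 2): closes on m3

(0, 0, R5, (0, 2))
(1, 0, R1, (0, 1))
(2, 0, R2, (0, 2))
(2, 0, R2, (2, 3))
(2, 0, R3, (1, 2))
(2, 0, R4, (0, 1))
(2, 0, R4, (0, 3))
(2, 1, R3, (1, 2))
(2, 2, R3, (1, 2))
(2, 3, R3, (1, 2))
(3, 0, R2, (1, 3))
(3, 0, R3, (2, 3))
(3, 0, R4, (0, 3))
(3, 1, R3, (2, 3))
(3, 2, R3, (2, 3))
(3, 3, R3, (2, 3))
(4, 0, R1, (0, 2))
(4, 0, R2, (1, 3))
(4, 0, R3, (1, 2))
(4, 0, R4, (0, 1))
(4, 0, R4, (0, 3))
(4, 1, R3, (1, 2))
(4, 2, R3, (1, 2))
(4, 3, R3, (1, 2))
(5, 0, R1, (0, 2))
(5, 0, R8, (0, 2))
(6, 0, R1, (1, 3))
(6, 0, R2, (0, 1))
(6, 0, R2, (0, 3))
(6, 3, R6, (0, 2))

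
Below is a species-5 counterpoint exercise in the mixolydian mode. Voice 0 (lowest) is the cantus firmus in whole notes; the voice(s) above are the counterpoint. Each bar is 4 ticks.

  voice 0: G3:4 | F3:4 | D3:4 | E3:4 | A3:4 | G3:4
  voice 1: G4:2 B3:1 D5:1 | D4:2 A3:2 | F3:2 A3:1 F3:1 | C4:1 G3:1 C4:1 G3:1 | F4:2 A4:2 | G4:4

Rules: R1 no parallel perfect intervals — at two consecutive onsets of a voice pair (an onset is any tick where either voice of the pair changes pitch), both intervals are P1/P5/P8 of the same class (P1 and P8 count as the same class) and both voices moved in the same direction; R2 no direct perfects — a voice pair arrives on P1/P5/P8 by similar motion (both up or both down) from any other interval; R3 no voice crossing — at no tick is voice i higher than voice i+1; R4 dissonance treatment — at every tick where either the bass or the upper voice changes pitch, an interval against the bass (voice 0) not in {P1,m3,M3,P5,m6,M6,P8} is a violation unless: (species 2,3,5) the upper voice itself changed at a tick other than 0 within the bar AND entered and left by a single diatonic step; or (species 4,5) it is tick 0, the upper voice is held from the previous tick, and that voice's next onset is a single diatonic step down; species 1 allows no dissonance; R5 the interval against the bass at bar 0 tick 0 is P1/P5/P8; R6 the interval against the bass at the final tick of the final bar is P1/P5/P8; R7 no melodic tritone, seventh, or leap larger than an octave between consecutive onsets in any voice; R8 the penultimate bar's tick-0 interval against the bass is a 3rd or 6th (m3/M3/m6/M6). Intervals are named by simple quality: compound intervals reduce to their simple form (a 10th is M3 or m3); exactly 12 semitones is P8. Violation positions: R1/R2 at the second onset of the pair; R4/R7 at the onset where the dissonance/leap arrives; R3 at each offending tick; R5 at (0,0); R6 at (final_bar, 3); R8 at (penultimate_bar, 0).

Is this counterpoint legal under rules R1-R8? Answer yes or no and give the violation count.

bar 0: v0=G3 v1=G4 (P8)
bar 1: v0=F3 v1=D4 (M6)
bar 2: v0=D3 v1=F3 (m3)
bar 3: v0=E3 v1=C4 (m6)
bar 4: v0=A3 v1=F4 (m6)
bar 5: v0=G3 v1=G4 (P8)
  R7 @ bar0.3: B3->D5 leap 15st
  R7 @ bar4.0: G3->F4 leap 10st
  R1 @ bar5.0: A3/A4 P8 -> G3/G4 P8 similar

No (3 violations)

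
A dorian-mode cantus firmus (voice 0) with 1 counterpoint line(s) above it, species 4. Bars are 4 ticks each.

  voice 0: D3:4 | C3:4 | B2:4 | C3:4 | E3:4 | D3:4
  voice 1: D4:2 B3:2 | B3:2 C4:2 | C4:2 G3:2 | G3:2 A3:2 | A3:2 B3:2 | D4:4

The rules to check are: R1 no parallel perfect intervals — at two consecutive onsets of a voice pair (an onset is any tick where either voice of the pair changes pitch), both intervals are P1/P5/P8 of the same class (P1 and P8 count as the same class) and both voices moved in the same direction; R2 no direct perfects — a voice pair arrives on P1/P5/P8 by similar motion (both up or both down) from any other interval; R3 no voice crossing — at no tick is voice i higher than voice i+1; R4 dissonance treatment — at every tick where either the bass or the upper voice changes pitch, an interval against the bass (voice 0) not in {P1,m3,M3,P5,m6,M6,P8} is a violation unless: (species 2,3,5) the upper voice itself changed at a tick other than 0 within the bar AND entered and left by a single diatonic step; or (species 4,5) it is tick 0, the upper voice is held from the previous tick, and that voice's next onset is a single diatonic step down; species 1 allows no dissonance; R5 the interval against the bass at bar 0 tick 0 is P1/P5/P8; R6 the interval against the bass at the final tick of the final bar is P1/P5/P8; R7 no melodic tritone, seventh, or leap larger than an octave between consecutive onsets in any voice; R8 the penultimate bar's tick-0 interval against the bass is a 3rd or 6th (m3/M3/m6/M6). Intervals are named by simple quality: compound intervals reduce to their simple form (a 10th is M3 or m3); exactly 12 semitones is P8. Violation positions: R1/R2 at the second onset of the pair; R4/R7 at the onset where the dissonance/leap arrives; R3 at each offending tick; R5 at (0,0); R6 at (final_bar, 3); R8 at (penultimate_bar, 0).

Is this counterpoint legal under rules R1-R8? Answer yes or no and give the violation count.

bar 0: v0=D3 v1=D4 (P8)
bar 1: v0=C3 v1=B3 (M7)
bar 2: v0=B2 v1=C4 (m2)
bar 3: v0=C3 v1=G3 (P5)
bar 4: v0=E3 v1=A3 (P4)
bar 5: v0=D3 v1=D4 (P8)
  R4 @ bar1.0: C3/B3 M7 untreated
  R4 @ bar2.0: B2/C4 m2 untreated
  R4 @ bar4.0: E3/A3 P4 untreated
  R8 @ bar4.0: penult P4 not 3rd/6th

No (4 violations)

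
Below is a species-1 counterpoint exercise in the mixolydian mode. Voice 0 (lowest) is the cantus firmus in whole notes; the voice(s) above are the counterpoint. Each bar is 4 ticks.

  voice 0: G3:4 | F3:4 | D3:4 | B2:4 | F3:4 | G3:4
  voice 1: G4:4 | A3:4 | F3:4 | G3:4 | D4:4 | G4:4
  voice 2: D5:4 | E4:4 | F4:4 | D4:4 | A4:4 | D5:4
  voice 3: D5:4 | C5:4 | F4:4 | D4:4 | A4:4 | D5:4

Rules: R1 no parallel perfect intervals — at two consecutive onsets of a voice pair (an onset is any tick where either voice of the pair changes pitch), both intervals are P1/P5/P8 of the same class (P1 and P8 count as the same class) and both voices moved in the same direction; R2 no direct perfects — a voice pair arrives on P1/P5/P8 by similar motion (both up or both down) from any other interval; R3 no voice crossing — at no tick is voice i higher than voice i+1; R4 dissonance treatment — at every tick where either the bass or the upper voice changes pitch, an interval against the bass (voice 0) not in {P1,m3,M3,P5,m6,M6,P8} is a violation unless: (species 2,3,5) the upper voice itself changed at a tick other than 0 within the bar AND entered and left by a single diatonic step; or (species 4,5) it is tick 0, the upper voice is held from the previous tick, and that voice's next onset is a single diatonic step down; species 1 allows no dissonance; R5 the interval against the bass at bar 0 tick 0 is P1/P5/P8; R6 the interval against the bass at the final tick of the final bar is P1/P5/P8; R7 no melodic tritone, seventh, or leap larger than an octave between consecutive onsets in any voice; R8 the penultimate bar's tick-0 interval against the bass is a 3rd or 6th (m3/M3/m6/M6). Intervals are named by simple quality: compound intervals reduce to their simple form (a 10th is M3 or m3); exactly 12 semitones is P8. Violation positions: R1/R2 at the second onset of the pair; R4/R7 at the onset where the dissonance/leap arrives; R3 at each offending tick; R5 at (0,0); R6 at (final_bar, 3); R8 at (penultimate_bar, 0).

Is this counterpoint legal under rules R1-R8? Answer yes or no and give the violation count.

bar 0: v0=G3 v1=G4 v2=D5 v3=D5 (P5)
bar 1: v0=F3 v1=A3 v2=E4 v3=C5 (P5)
bar 2: v0=D3 v1=F3 v2=F4 v3=F4 (m3)
bar 3: v0=B2 v1=G3 v2=D4 v3=D4 (m3)
bar 4: v0=F3 v1=D4 v2=A4 v3=A4 (M3)
bar 5: v0=G3 v1=G4 v2=D5 v3=D5 (P5)
  R1 @ bar1.0: G3/D5 P5 -> F3/C5 P5 similar
  R1 @ bar1.0: G4/D5 P5 -> A3/E4 P5 similar
  R4 @ bar1.0: F3/E4 M7 untreated
  R7 @ bar1.0: G4->A3 leap 10st
  R7 @ bar1.0: D5->E4 leap 10st
  R2 @ bar2.0: A3/C5 m3 -> F3/F4 P8 similar
  R1 @ bar3.0: F4/F4 P1 -> D4/D4 P1 similar
  R1 @ bar4.0: G3/D4 P5 -> D4/A4 P5 similar
  R1 @ bar4.0: G3/D4 P5 -> D4/A4 P5 similar
  R1 @ bar4.0: D4/D4 P1 -> A4/A4 P1 similar
  R7 @ bar4.0: B2->F3 leap 6st
  R1 @ bar5.0: D4/A4 P5 -> G4/D5 P5 similar
  R1 @ bar5.0: D4/A4 P5 -> G4/D5 P5 similar
  R1 @ bar5.0: A4/A4 P1 -> D5/D5 P1 similar
  R2 @ bar5.0: F3/D4 M6 -> G3/G4 P8 similar
  R2 @ bar5.0: F3/A4 M3 -> G3/D5 P5 similar
  R2 @ bar5.0: F3/A4 M3 -> G3/D5 P5 similar

No (17 violations)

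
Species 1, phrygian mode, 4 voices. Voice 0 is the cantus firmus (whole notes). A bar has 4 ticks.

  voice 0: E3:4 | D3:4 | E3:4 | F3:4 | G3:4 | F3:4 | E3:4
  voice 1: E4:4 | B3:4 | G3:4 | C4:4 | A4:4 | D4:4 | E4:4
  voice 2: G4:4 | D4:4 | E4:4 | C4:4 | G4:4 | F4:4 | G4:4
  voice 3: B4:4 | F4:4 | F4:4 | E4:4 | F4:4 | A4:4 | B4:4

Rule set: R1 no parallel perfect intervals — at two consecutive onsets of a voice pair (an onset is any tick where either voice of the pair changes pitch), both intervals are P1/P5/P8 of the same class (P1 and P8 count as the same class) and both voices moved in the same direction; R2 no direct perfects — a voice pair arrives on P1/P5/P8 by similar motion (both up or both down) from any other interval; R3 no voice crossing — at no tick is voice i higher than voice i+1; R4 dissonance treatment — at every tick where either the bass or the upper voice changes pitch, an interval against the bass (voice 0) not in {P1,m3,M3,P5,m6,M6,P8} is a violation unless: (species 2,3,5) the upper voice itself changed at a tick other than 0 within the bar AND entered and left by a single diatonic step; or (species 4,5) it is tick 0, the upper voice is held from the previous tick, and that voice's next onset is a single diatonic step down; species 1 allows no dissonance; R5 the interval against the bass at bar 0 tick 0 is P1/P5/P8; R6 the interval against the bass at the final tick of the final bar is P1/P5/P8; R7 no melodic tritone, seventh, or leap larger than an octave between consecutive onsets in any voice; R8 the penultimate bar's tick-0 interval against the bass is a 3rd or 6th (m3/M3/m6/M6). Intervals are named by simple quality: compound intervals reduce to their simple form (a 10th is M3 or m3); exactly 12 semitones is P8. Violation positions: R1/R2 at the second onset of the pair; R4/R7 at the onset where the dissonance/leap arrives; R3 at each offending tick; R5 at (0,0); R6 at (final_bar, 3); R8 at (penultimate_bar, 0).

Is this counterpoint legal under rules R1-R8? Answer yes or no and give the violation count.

No (22 violations)

bar 0: v0=E3 v1=E4 v2=G4 v3=B4 (P5)
bar 1: v0=D3 v1=B3 v2=D4 v3=F4 (m3)
bar 2: v0=E3 v1=G3 v2=E4 v3=F4 (m2)
bar 3: v0=F3 v1=C4 v2=C4 v3=E4 (M7)
bar 4: v0=G3 v1=A4 v2=G4 v3=F4 (m7)
bar 5: v0=F3 v1=D4 v2=F4 v3=A4 (M3)
bar 6: v0=E3 v1=E4 v2=G4 v3=B4 (P5)
  R5 @ bar0.0: opens on m3
  R2 @ bar1.0: E3/G4 m3 -> D3/D4 P8 similar
  R7 @ bar1.0: B4->F4 leap 6st
  R1 @ bar2.0: D3/D4 P8 -> E3/E4 P8 similar
  R4 @ bar2.0: E3/F4 m2 untreated
  R2 @ bar3.0: E3/G3 m3 -> F3/C4 P5 similar
  R4 @ bar3.0: F3/E4 M7 untreated
  R2 @ bar4.0: F3/C4 P5 -> G3/G4 P8 similar
  R3 @ bar4.0: A4 above G4
  R3 @ bar4.0: G4 above F4
  R4 @ bar4.0: G3/A4 M2 untreated
  R4 @ bar4.0: G3/F4 m7 untreated
  R3 @ bar4.1: A4 above G4
  R3 @ bar4.1: G4 above F4
  R3 @ bar4.2: A4 above G4
  R3 @ bar4.2: G4 above F4
  R3 @ bar4.3: A4 above G4
  R3 @ bar4.3: G4 above F4
  R1 @ bar5.0: G3/G4 P8 -> F3/F4 P8 similar
  R8 @ bar5.0: penult P8 not 3rd/6th
  R1 @ bar6.0: D4/A4 P5 -> E4/B4 P5 similar
  R6 @ bar6.3: closes on m3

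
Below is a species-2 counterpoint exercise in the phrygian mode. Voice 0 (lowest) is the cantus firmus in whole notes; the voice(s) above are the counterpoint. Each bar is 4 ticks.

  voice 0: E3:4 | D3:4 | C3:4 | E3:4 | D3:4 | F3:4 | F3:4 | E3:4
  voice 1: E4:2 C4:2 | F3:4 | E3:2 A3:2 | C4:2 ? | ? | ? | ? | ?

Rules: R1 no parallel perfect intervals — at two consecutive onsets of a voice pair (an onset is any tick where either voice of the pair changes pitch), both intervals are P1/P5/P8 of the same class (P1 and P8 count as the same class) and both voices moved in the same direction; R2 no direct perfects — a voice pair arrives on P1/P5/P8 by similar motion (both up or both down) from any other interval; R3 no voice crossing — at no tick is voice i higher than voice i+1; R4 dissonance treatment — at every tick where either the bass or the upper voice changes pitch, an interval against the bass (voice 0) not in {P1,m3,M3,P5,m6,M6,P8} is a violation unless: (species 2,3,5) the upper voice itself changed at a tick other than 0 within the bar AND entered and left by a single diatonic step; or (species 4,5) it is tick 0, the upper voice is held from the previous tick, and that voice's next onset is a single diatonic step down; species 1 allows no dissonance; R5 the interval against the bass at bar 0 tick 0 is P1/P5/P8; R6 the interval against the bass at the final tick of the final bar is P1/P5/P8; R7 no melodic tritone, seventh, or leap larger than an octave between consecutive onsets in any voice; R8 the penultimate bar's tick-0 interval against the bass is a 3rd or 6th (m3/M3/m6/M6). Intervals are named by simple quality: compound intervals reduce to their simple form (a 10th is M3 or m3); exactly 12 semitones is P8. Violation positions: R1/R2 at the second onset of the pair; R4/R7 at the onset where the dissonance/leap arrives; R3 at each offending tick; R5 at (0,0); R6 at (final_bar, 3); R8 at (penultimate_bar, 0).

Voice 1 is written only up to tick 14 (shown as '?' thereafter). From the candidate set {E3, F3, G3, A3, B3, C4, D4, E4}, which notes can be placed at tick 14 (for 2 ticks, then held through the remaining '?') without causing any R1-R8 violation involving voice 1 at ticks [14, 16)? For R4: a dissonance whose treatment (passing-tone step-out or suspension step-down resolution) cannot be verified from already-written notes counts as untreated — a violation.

{B3, C4, E3, E4, G3}

E3: legal
F3: violates R4
G3: legal
A3: violates R4
B3: legal
C4: legal
D4: violates R4
E4: legal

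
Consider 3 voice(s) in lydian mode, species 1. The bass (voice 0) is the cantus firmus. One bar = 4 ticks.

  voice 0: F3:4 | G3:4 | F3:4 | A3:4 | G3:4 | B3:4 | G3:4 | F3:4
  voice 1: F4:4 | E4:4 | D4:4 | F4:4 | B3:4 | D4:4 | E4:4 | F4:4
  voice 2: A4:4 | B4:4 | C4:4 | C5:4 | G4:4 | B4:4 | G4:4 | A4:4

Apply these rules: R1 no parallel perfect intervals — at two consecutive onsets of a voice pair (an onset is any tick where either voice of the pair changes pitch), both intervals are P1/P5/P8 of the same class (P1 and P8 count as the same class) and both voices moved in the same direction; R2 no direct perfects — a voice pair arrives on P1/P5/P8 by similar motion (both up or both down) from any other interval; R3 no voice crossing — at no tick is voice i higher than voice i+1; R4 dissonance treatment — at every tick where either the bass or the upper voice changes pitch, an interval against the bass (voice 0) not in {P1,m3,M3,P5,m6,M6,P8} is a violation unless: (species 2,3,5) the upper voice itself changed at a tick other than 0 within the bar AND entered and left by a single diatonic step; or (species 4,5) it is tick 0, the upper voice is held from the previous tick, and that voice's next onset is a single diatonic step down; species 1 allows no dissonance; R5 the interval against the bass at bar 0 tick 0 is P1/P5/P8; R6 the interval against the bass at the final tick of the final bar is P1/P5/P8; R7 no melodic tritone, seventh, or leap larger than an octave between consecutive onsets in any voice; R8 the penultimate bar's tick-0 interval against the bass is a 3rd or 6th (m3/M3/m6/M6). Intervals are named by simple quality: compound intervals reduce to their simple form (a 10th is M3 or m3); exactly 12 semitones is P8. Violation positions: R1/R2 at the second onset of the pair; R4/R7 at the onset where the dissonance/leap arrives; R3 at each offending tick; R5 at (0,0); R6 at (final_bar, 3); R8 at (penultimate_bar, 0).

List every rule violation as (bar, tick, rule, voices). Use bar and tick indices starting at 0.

bar 0: v0=F3 v1=F4 v2=A4 downbeat M3
bar 1: v0=G3 v1=E4 v2=B4 downbeat M3
bar 2: v0=F3 v1=D4 v2=C4 downbeat P5
bar 3: v0=A3 v1=F4 v2=C5 downbeat m3
bar 4: v0=G3 v1=B3 v2=G4 downbeat P8
bar 5: v0=B3 v1=D4 v2=B4 downbeat P8
bar 6: v0=G3 v1=E4 v2=G4 downbeat P8
bar 7: v0=F3 v1=F4 v2=A4 downbeat M3
  -> R5 @ bar 0 tick 0 v(0, 2): opens on M3
  -> R2 @ bar 2 tick 0 v(0, 2): G3/B4 M3 -> F3/C4 P5 similar
  -> R3 @ bar 2 tick 0 v(1, 2): D4 above C4
  -> R7 @ bar 2 tick 0 v(2,): B4->C4 leap 11st
  -> R3 @ bar 2 tick 1 v(1, 2): D4 above C4
  -> R3 @ bar 2 tick 2 v(1, 2): D4 above C4
  -> R3 @ bar 2 tick 3 v(1, 2): D4 above C4
  -> R2 @ bar 3 tick 0 v(1, 2): D4/C4 M2 -> F4/C5 P5 similar
  -> R2 @ bar 4 tick 0 v(0, 2): A3/C5 m3 -> G3/G4 P8 similar
  -> R7 @ bar 4 tick 0 v(1,): F4->B3 leap 6st
  -> R1 @ bar 5 tick 0 v(0, 2): G3/G4 P8 -> B3/B4 P8 similar
  -> R1 @ bar 6 tick 0 v(0, 2): B3/B4 P8 -> G3/G4 P8 similar
  -> R8 @ bar 6 tick 0 v(0, 2): penult P8 not 3rd/6th
  -> R6 @ bar 7 tick 3 v(0, 2): closes on M3

(0, 0, R5, (0, 2))
(2, 0, R2, (0, 2))
(2, 0, R3, (1, 2))
(2, 0, R7, (2,))
(2, 1, R3, (1, 2))
(2, 2, R3, (1, 2))
(2, 3, R3, (1, 2))
(3, 0, R2, (1, 2))
(4, 0, R2, (0, 2))
(4, 0, R7, (1,))
(5, 0, R1, (0, 2))
(6, 0, R1, (0, 2))
(6, 0, R8, (0, 2))
(7, 3, R6, (0, 2))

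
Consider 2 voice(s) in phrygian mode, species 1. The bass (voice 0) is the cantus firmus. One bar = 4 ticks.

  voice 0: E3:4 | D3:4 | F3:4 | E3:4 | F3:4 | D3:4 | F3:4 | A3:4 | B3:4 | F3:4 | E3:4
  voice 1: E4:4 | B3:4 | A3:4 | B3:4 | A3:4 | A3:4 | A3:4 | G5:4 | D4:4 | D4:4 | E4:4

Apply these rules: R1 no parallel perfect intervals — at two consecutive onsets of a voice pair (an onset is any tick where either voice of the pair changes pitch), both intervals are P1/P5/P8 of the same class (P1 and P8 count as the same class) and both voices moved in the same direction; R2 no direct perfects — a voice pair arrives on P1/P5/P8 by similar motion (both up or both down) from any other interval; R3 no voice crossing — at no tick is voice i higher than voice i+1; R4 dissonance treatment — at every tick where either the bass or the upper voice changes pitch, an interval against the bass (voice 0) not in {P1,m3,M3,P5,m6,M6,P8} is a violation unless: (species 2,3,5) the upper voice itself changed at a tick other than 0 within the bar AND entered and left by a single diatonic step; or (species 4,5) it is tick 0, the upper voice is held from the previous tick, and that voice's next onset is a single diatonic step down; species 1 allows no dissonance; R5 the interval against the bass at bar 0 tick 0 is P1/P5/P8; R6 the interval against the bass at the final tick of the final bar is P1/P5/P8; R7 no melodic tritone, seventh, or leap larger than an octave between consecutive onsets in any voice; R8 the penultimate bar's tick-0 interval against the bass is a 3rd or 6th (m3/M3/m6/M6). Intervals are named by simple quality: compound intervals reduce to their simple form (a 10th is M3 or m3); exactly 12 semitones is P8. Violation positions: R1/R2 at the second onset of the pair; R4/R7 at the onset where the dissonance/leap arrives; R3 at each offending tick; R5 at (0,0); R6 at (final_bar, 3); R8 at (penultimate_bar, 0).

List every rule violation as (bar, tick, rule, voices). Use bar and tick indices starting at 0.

(7, 0, R4, (0, 1))
(7, 0, R7, (1,))
(8, 0, R7, (1,))
(9, 0, R7, (0,))

bar 0: v0=E3 v1=E4 downbeat P8
bar 1: v0=D3 v1=B3 downbeat M6
bar 2: v0=F3 v1=A3 downbeat M3
bar 3: v0=E3 v1=B3 downbeat P5
bar 4: v0=F3 v1=A3 downbeat M3
bar 5: v0=D3 v1=A3 downbeat P5
bar 6: v0=F3 v1=A3 downbeat M3
bar 7: v0=A3 v1=G5 downbeat m7
bar 8: v0=B3 v1=D4 downbeat m3
bar 9: v0=F3 v1=D4 downbeat M6
bar 10: v0=E3 v1=E4 downbeat P8
  -> R4 @ bar 7 tick 0 v(0, 1): A3/G5 m7 untreated
  -> R7 @ bar 7 tick 0 v(1,): A3->G5 leap 22st
  -> R7 @ bar 8 tick 0 v(1,): G5->D4 leap 17st
  -> R7 @ bar 9 tick 0 v(0,): B3->F3 leap 6st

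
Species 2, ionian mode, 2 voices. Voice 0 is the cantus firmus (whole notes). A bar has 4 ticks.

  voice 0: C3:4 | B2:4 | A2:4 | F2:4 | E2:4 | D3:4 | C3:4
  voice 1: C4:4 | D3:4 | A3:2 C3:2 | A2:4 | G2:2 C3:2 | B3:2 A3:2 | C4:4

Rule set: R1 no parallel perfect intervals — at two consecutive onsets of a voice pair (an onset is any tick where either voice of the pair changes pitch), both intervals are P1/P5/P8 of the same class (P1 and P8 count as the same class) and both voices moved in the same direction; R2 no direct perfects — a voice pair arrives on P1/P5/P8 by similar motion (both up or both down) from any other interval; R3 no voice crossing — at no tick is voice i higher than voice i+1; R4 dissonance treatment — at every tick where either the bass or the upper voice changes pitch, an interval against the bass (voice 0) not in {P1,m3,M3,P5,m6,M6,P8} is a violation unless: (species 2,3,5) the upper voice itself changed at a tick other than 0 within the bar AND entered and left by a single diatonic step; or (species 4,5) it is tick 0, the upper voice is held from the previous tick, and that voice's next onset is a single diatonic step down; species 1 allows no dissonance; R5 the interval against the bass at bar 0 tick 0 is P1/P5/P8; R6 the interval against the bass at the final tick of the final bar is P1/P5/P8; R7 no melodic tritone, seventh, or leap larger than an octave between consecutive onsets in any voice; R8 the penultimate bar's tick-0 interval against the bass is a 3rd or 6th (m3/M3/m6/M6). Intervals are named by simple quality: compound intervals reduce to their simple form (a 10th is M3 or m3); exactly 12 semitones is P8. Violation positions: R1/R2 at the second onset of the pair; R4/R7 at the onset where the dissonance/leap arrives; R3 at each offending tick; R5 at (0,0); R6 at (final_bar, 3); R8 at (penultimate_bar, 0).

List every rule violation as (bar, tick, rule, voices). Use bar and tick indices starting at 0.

bar 0: v0=C3 v1=C4 downbeat P8
bar 1: v0=B2 v1=D3 downbeat m3
bar 2: v0=A2 v1=A3 downbeat P8
bar 3: v0=F2 v1=A2 downbeat M3
bar 4: v0=E2 v1=G2 downbeat m3
bar 5: v0=D3 v1=B3 downbeat M6
bar 6: v0=C3 v1=C4 downbeat P8
  -> R7 @ bar 1 tick 0 v(1,): C4->D3 leap 10st
  -> R7 @ bar 5 tick 0 v(0,): E2->D3 leap 10st
  -> R7 @ bar 5 tick 0 v(1,): C3->B3 leap 11st

(1, 0, R7, (1,))
(5, 0, R7, (0,))
(5, 0, R7, (1,))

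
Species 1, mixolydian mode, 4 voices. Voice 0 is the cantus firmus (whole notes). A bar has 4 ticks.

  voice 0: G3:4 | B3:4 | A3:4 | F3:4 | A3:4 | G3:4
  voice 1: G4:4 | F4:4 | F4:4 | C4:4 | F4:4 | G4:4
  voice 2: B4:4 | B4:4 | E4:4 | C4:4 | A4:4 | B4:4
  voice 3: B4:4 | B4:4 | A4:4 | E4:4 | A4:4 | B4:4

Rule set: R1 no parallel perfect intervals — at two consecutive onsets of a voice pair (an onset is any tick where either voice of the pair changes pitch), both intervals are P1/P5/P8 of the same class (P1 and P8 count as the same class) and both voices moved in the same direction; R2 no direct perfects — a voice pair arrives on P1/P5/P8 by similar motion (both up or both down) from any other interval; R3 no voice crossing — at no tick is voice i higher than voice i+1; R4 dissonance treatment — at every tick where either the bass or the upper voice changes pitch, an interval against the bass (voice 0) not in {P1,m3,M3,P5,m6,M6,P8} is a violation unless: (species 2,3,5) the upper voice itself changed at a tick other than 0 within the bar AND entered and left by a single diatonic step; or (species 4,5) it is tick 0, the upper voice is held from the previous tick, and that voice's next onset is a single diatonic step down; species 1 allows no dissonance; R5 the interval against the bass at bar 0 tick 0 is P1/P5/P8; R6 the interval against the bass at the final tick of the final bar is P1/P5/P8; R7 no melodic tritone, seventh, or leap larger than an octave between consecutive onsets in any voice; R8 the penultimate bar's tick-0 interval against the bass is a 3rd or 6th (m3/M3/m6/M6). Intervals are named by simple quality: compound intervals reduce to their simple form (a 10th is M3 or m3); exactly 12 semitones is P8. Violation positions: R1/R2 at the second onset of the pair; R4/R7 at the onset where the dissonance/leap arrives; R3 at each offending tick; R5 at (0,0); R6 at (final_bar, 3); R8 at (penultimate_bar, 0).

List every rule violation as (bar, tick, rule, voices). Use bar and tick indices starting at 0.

(0, 0, R5, (0, 2))
(0, 0, R5, (0, 3))
(1, 0, R4, (0, 1))
(2, 0, R1, (0, 3))
(2, 0, R2, (0, 2))
(2, 0, R3, (1, 2))
(2, 1, R3, (1, 2))
(2, 2, R3, (1, 2))
(2, 3, R3, (1, 2))
(3, 0, R1, (0, 2))
(3, 0, R2, (0, 1))
(3, 0, R2, (1, 2))
(3, 0, R4, (0, 3))
(4, 0, R2, (0, 2))
(4, 0, R2, (0, 3))
(4, 0, R2, (2, 3))
(4, 0, R8, (0, 2))
(4, 0, R8, (0, 3))
(5, 0, R1, (2, 3))
(5, 3, R6, (0, 2))
(5, 3, R6, (0, 3))

bar 0: v0=G3 v1=G4 v2=B4 v3=B4 downbeat M3
bar 1: v0=B3 v1=F4 v2=B4 v3=B4 downbeat P8
bar 2: v0=A3 v1=F4 v2=E4 v3=A4 downbeat P8
bar 3: v0=F3 v1=C4 v2=C4 v3=E4 downbeat M7
bar 4: v0=A3 v1=F4 v2=A4 v3=A4 downbeat P8
bar 5: v0=G3 v1=G4 v2=B4 v3=B4 downbeat M3
  -> R5 @ bar 0 tick 0 v(0, 2): opens on M3
  -> R5 @ bar 0 tick 0 v(0, 3): opens on M3
  -> R4 @ bar 1 tick 0 v(0, 1): B3/F4 TT untreated
  -> R1 @ bar 2 tick 0 v(0, 3): B3/B4 P8 -> A3/A4 P8 similar
  -> R2 @ bar 2 tick 0 v(0, 2): B3/B4 P8 -> A3/E4 P5 similar
  -> R3 @ bar 2 tick 0 v(1, 2): F4 above E4
  -> R3 @ bar 2 tick 1 v(1, 2): F4 above E4
  -> R3 @ bar 2 tick 2 v(1, 2): F4 above E4
  -> R3 @ bar 2 tick 3 v(1, 2): F4 above E4
  -> R1 @ bar 3 tick 0 v(0, 2): A3/E4 P5 -> F3/C4 P5 similar
  -> R2 @ bar 3 tick 0 v(0, 1): A3/F4 m6 -> F3/C4 P5 similar
  -> R2 @ bar 3 tick 0 v(1, 2): F4/E4 m2 -> C4/C4 P1 similar
  -> R4 @ bar 3 tick 0 v(0, 3): F3/E4 M7 untreated
  -> R2 @ bar 4 tick 0 v(0, 2): F3/C4 P5 -> A3/A4 P8 similar
  -> R2 @ bar 4 tick 0 v(0, 3): F3/E4 M7 -> A3/A4 P8 similar
  -> R2 @ bar 4 tick 0 v(2, 3): C4/E4 M3 -> A4/A4 P1 similar
  -> R8 @ bar 4 tick 0 v(0, 2): penult P8 not 3rd/6th
  -> R8 @ bar 4 tick 0 v(0, 3): penult P8 not 3rd/6th
  -> R1 @ bar 5 tick 0 v(2, 3): A4/A4 P1 -> B4/B4 P1 similar
  -> R6 @ bar 5 tick 3 v(0, 2): closes on M3
  -> R6 @ bar 5 tick 3 v(0, 3): closes on M3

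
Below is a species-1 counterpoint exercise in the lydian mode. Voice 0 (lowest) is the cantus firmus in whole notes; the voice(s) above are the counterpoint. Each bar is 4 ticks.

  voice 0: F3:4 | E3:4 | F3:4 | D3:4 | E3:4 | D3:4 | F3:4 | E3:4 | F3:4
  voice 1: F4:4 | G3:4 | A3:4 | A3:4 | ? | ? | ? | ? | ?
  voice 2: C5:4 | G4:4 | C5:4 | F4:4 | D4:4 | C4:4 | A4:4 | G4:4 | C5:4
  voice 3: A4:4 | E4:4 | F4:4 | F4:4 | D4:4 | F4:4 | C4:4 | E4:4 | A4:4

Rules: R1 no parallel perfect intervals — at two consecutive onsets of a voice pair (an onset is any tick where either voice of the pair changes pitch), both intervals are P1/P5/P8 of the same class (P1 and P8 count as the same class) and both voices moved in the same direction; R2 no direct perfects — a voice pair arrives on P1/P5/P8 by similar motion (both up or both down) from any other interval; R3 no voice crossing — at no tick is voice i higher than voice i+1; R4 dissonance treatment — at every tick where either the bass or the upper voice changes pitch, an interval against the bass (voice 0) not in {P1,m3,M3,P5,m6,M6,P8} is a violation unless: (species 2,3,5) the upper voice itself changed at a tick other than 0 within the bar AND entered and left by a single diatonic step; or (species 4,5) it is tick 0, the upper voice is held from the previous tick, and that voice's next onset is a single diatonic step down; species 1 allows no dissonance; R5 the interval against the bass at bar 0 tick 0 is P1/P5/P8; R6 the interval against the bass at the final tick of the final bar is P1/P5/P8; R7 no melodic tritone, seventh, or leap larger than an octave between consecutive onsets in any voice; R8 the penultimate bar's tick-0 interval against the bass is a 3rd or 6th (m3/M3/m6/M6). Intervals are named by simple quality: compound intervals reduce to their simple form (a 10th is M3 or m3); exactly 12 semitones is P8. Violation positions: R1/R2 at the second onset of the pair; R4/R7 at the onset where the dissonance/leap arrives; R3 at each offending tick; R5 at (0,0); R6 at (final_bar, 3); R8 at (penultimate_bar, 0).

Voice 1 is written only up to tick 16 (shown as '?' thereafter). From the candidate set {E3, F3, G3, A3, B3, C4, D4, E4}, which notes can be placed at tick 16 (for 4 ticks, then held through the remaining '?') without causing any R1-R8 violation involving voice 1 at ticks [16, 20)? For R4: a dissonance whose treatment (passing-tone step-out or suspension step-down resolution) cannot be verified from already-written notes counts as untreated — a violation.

{C4, E3}

E3: legal
F3: violates R4
G3: violates R2
A3: violates R4
B3: violates R1
C4: legal
D4: violates R4
E4: violates R2,R3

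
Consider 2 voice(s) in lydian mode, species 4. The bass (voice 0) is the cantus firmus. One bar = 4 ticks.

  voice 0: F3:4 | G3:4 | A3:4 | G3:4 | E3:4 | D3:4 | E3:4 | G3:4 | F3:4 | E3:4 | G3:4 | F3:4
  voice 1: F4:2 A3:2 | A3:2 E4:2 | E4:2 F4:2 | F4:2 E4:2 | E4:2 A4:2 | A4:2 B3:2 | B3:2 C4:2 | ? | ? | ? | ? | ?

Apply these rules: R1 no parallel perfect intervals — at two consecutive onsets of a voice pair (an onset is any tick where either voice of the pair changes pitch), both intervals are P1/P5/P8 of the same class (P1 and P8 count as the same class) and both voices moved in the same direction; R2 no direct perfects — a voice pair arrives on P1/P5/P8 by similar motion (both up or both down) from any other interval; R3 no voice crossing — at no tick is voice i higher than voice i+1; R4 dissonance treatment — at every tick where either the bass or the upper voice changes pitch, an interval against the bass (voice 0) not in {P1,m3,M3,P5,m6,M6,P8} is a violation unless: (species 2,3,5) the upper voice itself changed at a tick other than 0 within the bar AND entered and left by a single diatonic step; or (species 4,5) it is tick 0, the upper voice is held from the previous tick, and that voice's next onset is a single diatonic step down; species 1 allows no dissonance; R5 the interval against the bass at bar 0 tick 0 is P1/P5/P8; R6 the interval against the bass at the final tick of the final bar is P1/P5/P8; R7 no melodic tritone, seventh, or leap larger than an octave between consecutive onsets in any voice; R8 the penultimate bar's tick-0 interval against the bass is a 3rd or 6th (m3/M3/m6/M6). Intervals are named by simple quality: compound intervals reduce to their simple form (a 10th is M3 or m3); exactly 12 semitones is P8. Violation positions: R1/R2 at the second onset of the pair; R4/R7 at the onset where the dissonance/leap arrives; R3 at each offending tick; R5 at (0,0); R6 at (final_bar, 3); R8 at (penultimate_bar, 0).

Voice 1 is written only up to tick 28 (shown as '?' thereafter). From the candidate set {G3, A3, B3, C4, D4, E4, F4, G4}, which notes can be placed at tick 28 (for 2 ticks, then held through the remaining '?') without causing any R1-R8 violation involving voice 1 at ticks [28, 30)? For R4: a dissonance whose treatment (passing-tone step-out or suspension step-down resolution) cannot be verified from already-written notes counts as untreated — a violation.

{B3, E4, G3}

G3: legal
A3: violates R4
B3: legal
C4: violates R4
D4: violates R2
E4: legal
F4: violates R4
G4: violates R2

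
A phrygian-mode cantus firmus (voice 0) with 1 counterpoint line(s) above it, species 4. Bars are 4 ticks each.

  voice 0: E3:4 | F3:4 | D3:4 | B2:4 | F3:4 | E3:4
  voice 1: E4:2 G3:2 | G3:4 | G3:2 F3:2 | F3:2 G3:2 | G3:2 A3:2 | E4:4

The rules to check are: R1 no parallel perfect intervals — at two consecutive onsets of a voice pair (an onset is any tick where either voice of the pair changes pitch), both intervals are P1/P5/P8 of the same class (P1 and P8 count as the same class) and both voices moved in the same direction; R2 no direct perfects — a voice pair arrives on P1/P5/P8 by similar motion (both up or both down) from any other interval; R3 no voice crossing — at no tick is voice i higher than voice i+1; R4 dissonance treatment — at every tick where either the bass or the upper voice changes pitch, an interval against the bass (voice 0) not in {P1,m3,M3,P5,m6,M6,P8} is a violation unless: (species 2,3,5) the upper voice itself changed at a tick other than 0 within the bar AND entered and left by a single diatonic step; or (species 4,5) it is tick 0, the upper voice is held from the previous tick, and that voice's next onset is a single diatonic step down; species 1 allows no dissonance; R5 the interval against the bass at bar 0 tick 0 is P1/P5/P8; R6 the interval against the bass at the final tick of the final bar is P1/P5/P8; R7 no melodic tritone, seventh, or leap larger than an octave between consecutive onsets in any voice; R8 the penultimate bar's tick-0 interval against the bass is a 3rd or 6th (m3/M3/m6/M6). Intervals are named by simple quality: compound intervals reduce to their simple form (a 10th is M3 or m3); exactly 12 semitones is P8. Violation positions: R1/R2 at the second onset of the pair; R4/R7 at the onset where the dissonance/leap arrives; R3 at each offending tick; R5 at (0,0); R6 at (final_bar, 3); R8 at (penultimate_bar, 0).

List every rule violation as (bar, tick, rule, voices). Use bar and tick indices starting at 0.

bar 0: v0=E3 v1=E4 downbeat P8
bar 1: v0=F3 v1=G3 downbeat M2
bar 2: v0=D3 v1=G3 downbeat P4
bar 3: v0=B2 v1=F3 downbeat TT
bar 4: v0=F3 v1=G3 downbeat M2
bar 5: v0=E3 v1=E4 downbeat P8
  -> R4 @ bar 3 tick 0 v(0, 1): B2/F3 TT untreated
  -> R4 @ bar 4 tick 0 v(0, 1): F3/G3 M2 untreated
  -> R7 @ bar 4 tick 0 v(0,): B2->F3 leap 6st
  -> R8 @ bar 4 tick 0 v(0, 1): penult M2 not 3rd/6th

(3, 0, R4, (0, 1))
(4, 0, R4, (0, 1))
(4, 0, R7, (0,))
(4, 0, R8, (0, 1))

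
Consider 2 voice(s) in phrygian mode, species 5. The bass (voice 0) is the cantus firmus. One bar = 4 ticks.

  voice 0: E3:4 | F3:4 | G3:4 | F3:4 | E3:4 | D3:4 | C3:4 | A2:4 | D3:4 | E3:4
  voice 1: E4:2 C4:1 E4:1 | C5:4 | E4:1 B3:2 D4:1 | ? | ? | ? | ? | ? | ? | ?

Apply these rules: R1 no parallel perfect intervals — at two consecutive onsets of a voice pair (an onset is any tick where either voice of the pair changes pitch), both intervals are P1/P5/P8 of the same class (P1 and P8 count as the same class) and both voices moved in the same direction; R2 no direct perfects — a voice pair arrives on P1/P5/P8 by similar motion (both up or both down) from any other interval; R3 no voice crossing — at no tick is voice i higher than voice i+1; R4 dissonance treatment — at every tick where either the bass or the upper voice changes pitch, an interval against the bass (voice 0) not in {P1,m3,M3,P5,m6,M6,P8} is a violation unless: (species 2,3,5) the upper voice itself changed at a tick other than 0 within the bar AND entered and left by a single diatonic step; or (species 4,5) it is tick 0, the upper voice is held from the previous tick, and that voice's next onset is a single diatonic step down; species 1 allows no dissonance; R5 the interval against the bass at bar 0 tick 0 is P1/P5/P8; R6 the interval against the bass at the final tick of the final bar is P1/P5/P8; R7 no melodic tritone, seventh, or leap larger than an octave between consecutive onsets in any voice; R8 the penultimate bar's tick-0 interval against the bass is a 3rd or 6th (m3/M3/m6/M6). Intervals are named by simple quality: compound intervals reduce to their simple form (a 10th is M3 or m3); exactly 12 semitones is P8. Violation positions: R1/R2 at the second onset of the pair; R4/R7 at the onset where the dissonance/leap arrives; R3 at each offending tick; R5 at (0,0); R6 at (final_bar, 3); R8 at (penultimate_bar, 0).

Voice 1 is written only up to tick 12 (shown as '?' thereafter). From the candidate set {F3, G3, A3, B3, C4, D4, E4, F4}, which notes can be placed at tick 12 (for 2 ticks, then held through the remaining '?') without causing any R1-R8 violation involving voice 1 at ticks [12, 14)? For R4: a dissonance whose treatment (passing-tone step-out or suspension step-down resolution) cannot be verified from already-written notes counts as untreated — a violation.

{A3, D4, F4}

F3: violates R2
G3: violates R4
A3: legal
B3: violates R4
C4: violates R1
D4: legal
E4: violates R4
F4: legal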